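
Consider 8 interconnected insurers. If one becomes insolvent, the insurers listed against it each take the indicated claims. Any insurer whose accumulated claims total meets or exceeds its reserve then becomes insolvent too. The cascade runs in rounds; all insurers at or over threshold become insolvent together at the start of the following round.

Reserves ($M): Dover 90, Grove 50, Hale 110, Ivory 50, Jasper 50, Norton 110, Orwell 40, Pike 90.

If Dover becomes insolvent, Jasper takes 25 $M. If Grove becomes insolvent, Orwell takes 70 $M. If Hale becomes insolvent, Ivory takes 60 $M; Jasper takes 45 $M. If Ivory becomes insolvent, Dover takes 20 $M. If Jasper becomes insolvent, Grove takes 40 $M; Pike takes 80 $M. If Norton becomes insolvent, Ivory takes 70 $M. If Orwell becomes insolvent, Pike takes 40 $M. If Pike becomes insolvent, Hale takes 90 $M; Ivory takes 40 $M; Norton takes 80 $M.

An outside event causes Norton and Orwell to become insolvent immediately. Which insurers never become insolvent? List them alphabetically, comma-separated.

Dover, Grove, Hale, Jasper, Pike

Round 1 — Norton, Orwell become insolvent (initial).
  Ivory: +70 → 70 ≥ 50
  Pike: +40 → 40 < 90
Round 2 — Ivory becomes insolvent.
  Dover: +20 → 20 < 90
No further insolvencies.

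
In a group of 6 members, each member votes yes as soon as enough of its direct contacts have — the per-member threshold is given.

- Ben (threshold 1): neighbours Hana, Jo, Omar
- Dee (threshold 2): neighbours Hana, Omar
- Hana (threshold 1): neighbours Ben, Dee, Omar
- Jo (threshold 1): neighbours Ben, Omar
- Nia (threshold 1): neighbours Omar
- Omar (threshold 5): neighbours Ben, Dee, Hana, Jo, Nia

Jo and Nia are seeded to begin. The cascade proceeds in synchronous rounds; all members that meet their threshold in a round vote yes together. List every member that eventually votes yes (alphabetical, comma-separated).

Round 1 — Jo, Nia vote yes (initial).
Round 2 — checking thresholds:
  Ben: 1 of 3 neighbours ≥ 1, votes yes.
  Omar: 2 of 5 neighbours < 5, holds.
Round 3 — checking thresholds:
  Hana: 1 of 3 neighbours ≥ 1, votes yes.
  Omar: 3 of 5 neighbours < 5, holds.
Round 4 — no new yes votes; cascade stops.

Ben, Hana, Jo, Nia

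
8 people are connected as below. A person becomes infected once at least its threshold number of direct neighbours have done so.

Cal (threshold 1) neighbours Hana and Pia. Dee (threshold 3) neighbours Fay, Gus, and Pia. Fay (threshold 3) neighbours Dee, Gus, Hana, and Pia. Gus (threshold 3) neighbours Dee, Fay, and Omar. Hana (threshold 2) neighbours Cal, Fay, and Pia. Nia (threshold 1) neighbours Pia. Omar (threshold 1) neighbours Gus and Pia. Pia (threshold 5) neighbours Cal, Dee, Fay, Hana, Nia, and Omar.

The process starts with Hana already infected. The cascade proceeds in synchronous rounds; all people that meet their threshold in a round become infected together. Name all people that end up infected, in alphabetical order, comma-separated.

Cal, Hana

Round 1 — Hana becomes infected (initial).
Round 2 — checking thresholds:
  Cal: 1 of 2 neighbours ≥ 1, becomes infected.
  Fay: 1 of 4 neighbours < 3, holds.
  Pia: 1 of 6 neighbours < 5, holds.
Round 3 — no new infections; cascade stops.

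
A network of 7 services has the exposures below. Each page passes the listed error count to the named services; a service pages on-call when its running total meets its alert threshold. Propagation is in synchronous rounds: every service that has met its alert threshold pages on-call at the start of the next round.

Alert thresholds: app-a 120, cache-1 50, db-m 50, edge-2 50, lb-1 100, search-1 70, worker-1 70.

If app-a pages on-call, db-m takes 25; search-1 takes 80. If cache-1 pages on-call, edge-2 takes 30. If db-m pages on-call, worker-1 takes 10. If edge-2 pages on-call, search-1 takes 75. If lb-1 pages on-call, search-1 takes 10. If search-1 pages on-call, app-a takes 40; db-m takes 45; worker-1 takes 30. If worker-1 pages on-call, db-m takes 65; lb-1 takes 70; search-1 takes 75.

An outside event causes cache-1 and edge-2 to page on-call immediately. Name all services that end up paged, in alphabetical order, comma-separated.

cache-1, edge-2, search-1

Round 1 — cache-1, edge-2 page on-call (initial).
  search-1: +75 → 75 ≥ 70
Round 2 — search-1 pages on-call.
  app-a: +40 → 40 < 120
  db-m: +45 → 45 < 50
  worker-1: +30 → 30 < 70
No further pages.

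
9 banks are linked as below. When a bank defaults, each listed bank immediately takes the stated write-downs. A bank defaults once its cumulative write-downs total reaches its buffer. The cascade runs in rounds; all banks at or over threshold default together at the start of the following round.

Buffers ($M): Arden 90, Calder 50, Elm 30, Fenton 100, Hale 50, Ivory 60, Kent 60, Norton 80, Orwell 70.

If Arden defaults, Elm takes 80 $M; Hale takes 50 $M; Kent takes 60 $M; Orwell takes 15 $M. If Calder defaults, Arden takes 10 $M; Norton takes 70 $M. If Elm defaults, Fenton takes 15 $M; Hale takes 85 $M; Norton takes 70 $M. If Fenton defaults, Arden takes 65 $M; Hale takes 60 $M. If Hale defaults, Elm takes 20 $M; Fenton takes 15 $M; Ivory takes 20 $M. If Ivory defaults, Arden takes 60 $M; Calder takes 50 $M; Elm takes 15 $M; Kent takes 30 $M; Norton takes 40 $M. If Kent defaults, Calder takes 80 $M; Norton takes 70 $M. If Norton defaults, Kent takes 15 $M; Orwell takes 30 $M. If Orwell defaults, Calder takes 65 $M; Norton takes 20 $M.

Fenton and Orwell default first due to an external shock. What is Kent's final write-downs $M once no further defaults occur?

Round 1 — Fenton, Orwell default (initial).
  Arden: +65 → 65 < 90
  Calder: +65 → 65 ≥ 50
  Hale: +60 → 60 ≥ 50
  Norton: +20 → 20 < 80
Round 2 — Calder, Hale default.
  Arden: +10 → 75 < 90
  Elm: +20 → 20 < 30
  Ivory: +20 → 20 < 60
  Norton: +70 → 90 ≥ 80
Round 3 — Norton defaults.
  Kent: +15 → 15 < 60
No further defaults.

15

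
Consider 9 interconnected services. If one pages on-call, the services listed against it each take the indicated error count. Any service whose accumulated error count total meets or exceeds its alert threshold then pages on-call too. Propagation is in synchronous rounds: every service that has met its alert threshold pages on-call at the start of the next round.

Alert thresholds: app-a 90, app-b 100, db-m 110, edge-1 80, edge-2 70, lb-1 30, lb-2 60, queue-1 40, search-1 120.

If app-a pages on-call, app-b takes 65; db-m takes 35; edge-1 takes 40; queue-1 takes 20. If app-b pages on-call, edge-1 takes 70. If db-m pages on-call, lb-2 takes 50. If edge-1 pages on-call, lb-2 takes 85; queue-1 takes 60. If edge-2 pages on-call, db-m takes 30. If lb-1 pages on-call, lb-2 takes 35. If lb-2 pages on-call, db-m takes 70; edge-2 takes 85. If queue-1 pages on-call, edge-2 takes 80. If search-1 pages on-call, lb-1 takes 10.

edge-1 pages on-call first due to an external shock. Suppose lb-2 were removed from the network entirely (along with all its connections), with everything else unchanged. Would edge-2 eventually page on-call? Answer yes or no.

yes

With lb-2 removed:
Round 1 — edge-1 pages on-call (initial).
  queue-1: +60 → 60 ≥ 40
Round 2 — queue-1 pages on-call.
  edge-2: +80 → 80 ≥ 70
Round 3 — edge-2 pages on-call.
  db-m: +30 → 30 < 110
No further pages.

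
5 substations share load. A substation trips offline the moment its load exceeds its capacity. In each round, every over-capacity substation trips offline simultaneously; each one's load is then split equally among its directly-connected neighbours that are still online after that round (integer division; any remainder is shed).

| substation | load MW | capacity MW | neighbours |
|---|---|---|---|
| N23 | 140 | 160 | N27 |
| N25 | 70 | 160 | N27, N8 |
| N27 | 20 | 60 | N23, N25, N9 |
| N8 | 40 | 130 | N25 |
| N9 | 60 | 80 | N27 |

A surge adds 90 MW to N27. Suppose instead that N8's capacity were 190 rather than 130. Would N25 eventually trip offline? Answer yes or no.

With N8's capacity at 190:
Round 1 — N27 at 110 > 60. N27 trips offline.
  N27 sheds 110 MW to N23, N25, N9: 36 each (2 lost).
    N23: 140+36 = 176 > 160
    N25: 70+36 = 106 ≤ 160
    N9: 60+36 = 96 > 80
Round 2 — N23, N9 trip offline.
  N23 sheds 176 MW: no online neighbours, lost.
  N9 sheds 96 MW: no online neighbours, lost.
No further trips.

no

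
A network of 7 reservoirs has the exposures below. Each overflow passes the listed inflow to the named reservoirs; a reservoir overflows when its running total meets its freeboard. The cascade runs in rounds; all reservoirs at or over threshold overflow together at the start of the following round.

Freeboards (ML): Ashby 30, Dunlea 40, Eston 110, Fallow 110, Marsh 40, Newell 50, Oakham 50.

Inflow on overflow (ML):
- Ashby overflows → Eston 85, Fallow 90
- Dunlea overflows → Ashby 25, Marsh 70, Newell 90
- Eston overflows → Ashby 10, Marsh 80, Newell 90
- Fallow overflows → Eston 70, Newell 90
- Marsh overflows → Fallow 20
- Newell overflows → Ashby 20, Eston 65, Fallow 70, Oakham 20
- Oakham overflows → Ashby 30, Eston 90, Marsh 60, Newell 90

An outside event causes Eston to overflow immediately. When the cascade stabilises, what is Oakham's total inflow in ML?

20

Round 1 — Eston overflows (initial).
  Ashby: +10 → 10 < 30
  Marsh: +80 → 80 ≥ 40
  Newell: +90 → 90 ≥ 50
Round 2 — Marsh, Newell overflow.
  Ashby: +20 → 30 ≥ 30
  Fallow: +20+70 → 90 < 110
  Oakham: +20 → 20 < 50
Round 3 — Ashby overflows.
  Fallow: +90 → 180 ≥ 110
Round 4 — Fallow overflows.
No further overflows.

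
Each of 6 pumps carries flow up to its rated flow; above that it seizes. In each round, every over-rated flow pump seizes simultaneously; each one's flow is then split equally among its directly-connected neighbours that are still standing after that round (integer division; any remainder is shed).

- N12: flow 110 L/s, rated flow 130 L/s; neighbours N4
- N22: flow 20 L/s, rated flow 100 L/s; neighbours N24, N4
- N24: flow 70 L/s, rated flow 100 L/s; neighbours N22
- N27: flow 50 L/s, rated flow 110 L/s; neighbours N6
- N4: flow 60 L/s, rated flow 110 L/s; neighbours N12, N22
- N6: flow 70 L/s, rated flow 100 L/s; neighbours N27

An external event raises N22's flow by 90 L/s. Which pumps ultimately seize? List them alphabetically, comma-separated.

N12, N22, N24, N4

Round 1 — N22 at 110 > 100. N22 seizes.
  N22 sheds 110 L/s to N24, N4: 55 each.
    N24: 70+55 = 125 > 100
    N4: 60+55 = 115 > 110
Round 2 — N24, N4 seize.
  N24 sheds 125 L/s: no online neighbours, lost.
  N4 sheds 115 L/s to N12: 115 each.
    N12: 110+115 = 225 > 130
Round 3 — N12 seizes.
  N12 sheds 225 L/s: no online neighbours, lost.
No further seizures.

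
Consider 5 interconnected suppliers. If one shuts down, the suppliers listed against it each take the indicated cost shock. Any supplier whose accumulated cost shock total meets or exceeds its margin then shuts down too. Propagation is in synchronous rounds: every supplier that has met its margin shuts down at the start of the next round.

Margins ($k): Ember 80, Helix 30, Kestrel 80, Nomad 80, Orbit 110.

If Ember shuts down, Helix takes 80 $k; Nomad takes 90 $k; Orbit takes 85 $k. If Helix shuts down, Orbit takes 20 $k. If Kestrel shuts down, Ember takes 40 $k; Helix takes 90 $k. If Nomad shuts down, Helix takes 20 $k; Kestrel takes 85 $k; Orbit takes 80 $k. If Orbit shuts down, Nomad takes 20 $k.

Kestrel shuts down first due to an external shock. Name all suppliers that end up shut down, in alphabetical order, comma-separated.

Helix, Kestrel

Round 1 — Kestrel shuts down (initial).
  Ember: +40 → 40 < 80
  Helix: +90 → 90 ≥ 30
Round 2 — Helix shuts down.
  Orbit: +20 → 20 < 110
No further shutdowns.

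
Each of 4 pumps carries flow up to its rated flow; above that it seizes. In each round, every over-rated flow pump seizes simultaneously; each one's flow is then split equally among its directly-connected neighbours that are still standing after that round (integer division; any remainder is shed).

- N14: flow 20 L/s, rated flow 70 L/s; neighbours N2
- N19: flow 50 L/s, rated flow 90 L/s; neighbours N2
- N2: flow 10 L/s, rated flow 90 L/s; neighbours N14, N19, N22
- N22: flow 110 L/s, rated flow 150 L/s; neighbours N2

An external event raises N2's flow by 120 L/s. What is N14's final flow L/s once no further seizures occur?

Round 1 — N2 at 130 > 90. N2 seizes.
  N2 sheds 130 L/s to N14, N19, N22: 43 each (1 lost).
    N14: 20+43 = 63 ≤ 70
    N19: 50+43 = 93 > 90
    N22: 110+43 = 153 > 150
Round 2 — N19, N22 seize.
  N19 sheds 93 L/s: no online neighbours, lost.
  N22 sheds 153 L/s: no online neighbours, lost.
No further seizures.

63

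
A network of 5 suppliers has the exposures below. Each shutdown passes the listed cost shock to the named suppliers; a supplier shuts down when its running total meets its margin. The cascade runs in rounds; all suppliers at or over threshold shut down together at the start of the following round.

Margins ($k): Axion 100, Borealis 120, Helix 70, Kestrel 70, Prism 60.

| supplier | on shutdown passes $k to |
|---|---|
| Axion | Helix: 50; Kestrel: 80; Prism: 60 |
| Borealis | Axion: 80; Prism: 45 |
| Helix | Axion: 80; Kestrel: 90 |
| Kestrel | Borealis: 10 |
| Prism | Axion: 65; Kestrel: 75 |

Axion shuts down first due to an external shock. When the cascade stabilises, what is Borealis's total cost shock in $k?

Round 1 — Axion shuts down (initial).
  Helix: +50 → 50 < 70
  Kestrel: +80 → 80 ≥ 70
  Prism: +60 → 60 ≥ 60
Round 2 — Kestrel, Prism shut down.
  Borealis: +10 → 10 < 120
No further shutdowns.

10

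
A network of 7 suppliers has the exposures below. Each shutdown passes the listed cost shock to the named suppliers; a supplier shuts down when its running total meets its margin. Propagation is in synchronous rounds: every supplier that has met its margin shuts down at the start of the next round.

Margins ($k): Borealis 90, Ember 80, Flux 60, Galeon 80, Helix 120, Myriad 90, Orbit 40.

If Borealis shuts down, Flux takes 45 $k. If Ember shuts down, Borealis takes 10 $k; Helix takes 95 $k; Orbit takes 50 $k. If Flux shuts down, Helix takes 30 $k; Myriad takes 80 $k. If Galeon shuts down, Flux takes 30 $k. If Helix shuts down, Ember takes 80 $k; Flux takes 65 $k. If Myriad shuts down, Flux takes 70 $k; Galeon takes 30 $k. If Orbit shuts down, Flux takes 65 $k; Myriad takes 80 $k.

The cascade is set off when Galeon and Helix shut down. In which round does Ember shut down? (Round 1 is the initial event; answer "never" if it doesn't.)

Round 1 — Galeon, Helix shut down (initial).
  Ember: +80 → 80 ≥ 80
  Flux: +30+65 → 95 ≥ 60
Round 2 — Ember, Flux shut down.
  Borealis: +10 → 10 < 90
  Myriad: +80 → 80 < 90
  Orbit: +50 → 50 ≥ 40
Round 3 — Orbit shuts down.
  Myriad: +80 → 160 ≥ 90
Round 4 — Myriad shuts down.
No further shutdowns.

2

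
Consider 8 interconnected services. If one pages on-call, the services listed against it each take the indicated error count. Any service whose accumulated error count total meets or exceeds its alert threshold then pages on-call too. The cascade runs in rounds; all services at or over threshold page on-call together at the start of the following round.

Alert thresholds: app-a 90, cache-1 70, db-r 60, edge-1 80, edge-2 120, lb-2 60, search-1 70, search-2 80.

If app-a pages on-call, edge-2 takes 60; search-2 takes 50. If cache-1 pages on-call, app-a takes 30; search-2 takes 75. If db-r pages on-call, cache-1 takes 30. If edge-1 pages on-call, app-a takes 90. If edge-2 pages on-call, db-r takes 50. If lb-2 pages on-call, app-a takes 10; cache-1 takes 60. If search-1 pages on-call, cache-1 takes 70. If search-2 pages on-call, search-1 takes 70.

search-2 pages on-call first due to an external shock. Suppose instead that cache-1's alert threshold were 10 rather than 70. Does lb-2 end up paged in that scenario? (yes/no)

no

With cache-1's alert threshold at 10:
Round 1 — search-2 pages on-call (initial).
  search-1: +70 → 70 ≥ 70
Round 2 — search-1 pages on-call.
  cache-1: +70 → 70 ≥ 10
Round 3 — cache-1 pages on-call.
  app-a: +30 → 30 < 90
No further pages.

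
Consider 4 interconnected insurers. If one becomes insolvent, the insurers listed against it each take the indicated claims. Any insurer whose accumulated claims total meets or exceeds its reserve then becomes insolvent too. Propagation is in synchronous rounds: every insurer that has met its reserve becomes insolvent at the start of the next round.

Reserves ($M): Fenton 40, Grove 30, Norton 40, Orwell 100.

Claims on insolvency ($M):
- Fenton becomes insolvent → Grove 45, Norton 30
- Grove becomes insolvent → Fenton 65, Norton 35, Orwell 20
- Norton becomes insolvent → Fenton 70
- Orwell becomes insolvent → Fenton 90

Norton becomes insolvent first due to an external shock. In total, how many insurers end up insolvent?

3

Round 1 — Norton becomes insolvent (initial).
  Fenton: +70 → 70 ≥ 40
Round 2 — Fenton becomes insolvent.
  Grove: +45 → 45 ≥ 30
Round 3 — Grove becomes insolvent.
  Orwell: +20 → 20 < 100
No further insolvencies.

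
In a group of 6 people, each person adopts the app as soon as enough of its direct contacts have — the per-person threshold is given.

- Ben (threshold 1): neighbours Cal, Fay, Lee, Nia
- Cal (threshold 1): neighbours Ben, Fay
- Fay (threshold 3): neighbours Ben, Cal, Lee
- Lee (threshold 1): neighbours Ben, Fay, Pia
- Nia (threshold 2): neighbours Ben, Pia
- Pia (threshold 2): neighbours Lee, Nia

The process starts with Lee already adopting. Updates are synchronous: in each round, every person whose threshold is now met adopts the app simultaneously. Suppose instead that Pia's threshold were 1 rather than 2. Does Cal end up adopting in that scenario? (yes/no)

With Pia's threshold at 1:
Round 1 — Lee adopts the app (initial).
Round 2 — checking thresholds:
  Ben: 1 of 4 neighbours ≥ 1, adopts the app.
  Fay: 1 of 3 neighbours < 3, below threshold.
  Pia: 1 of 2 neighbours ≥ 1, adopts the app.
Round 3 — checking thresholds:
  Cal: 1 of 2 neighbours ≥ 1, adopts the app.
  Fay: 2 of 3 neighbours < 3, below threshold.
  Nia: 2 of 2 neighbours ≥ 2, adopts the app.
Round 4 — checking thresholds:
  Fay: 3 of 3 neighbours ≥ 3, adopts the app.
Round 5 — no new adoptions; cascade stops.

yes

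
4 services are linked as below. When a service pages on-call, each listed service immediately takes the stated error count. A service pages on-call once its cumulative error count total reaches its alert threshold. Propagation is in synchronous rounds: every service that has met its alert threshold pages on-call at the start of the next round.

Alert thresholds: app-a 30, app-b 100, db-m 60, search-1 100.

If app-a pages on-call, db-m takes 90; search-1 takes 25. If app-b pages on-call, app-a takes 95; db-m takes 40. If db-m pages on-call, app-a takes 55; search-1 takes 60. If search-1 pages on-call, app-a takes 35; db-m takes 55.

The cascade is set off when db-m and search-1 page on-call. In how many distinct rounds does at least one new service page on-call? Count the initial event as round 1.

2

Round 1 — db-m, search-1 page on-call (initial).
  app-a: +55+35 → 90 ≥ 30
Round 2 — app-a pages on-call.
No further pages.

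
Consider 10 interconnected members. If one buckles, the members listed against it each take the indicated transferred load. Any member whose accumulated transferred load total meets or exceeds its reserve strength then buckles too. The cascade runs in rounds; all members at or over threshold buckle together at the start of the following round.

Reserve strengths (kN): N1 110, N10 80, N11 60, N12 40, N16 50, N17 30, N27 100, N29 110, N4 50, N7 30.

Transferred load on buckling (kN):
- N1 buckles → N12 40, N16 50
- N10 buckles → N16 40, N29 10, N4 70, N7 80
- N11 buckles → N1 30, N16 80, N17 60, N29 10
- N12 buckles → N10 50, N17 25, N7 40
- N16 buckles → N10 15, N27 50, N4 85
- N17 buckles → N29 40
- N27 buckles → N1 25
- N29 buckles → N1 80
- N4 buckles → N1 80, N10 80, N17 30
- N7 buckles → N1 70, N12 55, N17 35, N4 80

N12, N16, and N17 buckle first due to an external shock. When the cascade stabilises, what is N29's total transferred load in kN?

Round 1 — N12, N16, N17 buckle (initial).
  N10: +50+15 → 65 < 80
  N27: +50 → 50 < 100
  N29: +40 → 40 < 110
  N4: +85 → 85 ≥ 50
  N7: +40 → 40 ≥ 30
Round 2 — N4, N7 buckle.
  N1: +80+70 → 150 ≥ 110
  N10: +80 → 145 ≥ 80
Round 3 — N1, N10 buckle.
  N29: +10 → 50 < 110
No further bucklings.

50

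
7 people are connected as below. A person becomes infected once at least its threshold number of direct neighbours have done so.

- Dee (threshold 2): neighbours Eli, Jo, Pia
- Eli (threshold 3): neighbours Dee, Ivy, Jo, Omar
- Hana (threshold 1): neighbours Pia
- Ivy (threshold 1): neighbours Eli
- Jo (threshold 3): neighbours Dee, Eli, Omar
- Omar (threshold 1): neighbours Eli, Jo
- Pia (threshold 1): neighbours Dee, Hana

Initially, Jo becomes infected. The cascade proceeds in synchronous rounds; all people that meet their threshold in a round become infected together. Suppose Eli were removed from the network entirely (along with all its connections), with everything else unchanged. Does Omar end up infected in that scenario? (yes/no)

yes

With Eli removed:
Round 1 — Jo becomes infected (initial).
Round 2 — checking thresholds:
  Dee: 1 of 2 neighbours < 2, not yet.
  Omar: 1 of 1 neighbours ≥ 1, becomes infected.
Round 3 — no new infections; cascade stops.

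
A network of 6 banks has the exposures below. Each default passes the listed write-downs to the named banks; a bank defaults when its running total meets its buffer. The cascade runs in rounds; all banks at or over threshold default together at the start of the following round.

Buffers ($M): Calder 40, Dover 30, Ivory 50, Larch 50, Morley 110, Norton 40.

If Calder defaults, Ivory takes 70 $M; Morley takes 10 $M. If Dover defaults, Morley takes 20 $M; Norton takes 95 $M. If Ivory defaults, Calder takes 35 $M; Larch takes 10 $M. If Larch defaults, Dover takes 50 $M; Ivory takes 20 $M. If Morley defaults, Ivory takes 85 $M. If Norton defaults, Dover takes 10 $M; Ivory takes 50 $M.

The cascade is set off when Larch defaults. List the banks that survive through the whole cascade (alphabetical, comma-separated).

Round 1 — Larch defaults (initial).
  Dover: +50 → 50 ≥ 30
  Ivory: +20 → 20 < 50
Round 2 — Dover defaults.
  Morley: +20 → 20 < 110
  Norton: +95 → 95 ≥ 40
Round 3 — Norton defaults.
  Ivory: +50 → 70 ≥ 50
Round 4 — Ivory defaults.
  Calder: +35 → 35 < 40
No further defaults.

Calder, Morley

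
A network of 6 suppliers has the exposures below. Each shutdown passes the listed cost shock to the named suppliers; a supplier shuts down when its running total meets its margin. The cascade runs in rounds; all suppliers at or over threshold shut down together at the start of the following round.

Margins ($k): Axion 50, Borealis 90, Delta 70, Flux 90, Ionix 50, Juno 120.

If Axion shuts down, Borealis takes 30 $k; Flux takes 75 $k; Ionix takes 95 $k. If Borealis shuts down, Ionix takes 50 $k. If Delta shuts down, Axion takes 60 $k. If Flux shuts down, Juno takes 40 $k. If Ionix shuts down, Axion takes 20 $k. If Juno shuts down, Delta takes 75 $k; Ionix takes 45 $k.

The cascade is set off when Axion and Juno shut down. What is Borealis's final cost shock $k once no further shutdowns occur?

30

Round 1 — Axion, Juno shut down (initial).
  Borealis: +30 → 30 < 90
  Delta: +75 → 75 ≥ 70
  Flux: +75 → 75 < 90
  Ionix: +95+45 → 140 ≥ 50
Round 2 — Delta, Ionix shut down.
No further shutdowns.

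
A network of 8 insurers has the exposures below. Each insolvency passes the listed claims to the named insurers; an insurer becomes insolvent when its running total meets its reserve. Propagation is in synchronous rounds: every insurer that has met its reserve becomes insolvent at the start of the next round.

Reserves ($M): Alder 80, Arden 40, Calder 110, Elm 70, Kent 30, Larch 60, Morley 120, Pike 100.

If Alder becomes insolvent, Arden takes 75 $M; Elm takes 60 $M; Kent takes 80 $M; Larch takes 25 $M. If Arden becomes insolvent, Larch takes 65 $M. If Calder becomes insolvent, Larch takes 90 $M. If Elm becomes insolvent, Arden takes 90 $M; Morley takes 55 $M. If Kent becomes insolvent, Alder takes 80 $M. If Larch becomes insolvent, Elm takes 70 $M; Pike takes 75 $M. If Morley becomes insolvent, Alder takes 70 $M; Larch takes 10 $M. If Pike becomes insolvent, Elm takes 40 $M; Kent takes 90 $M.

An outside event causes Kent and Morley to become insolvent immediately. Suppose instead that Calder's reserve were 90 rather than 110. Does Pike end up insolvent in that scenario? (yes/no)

no

With Calder's reserve at 90:
Round 1 — Kent, Morley become insolvent (initial).
  Alder: +80+70 → 150 ≥ 80
  Larch: +10 → 10 < 60
Round 2 — Alder becomes insolvent.
  Arden: +75 → 75 ≥ 40
  Elm: +60 → 60 < 70
  Larch: +25 → 35 < 60
Round 3 — Arden becomes insolvent.
  Larch: +65 → 100 ≥ 60
Round 4 — Larch becomes insolvent.
  Elm: +70 → 130 ≥ 70
  Pike: +75 → 75 < 100
Round 5 — Elm becomes insolvent.
No further insolvencies.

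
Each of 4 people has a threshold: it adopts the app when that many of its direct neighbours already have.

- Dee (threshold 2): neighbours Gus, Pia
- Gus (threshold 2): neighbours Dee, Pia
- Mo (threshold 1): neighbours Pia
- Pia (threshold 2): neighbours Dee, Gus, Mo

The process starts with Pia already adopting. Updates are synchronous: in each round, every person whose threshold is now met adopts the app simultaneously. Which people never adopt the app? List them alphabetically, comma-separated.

Round 1 — Pia adopts the app (initial).
Round 2 — checking thresholds:
  Dee: 1 of 2 neighbours < 2, holds.
  Gus: 1 of 2 neighbours < 2, holds.
  Mo: 1 of 1 neighbours ≥ 1, adopts the app.
Round 3 — no new adoptions; cascade stops.

Dee, Gus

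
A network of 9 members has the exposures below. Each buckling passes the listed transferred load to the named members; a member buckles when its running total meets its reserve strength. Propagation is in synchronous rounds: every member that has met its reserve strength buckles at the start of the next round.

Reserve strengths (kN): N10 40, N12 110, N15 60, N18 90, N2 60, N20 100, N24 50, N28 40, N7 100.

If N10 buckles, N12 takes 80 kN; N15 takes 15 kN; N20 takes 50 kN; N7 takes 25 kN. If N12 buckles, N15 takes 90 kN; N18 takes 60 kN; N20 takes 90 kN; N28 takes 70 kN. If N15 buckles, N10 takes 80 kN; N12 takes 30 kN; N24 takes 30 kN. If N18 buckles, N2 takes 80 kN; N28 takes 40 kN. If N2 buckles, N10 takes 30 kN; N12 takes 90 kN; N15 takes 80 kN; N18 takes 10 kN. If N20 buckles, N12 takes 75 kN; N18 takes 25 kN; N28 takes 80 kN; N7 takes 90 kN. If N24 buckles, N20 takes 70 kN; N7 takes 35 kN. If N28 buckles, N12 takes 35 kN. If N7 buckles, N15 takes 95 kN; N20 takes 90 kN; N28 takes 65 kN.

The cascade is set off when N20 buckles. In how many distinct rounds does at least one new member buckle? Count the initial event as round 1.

6

Round 1 — N20 buckles (initial).
  N12: +75 → 75 < 110
  N18: +25 → 25 < 90
  N28: +80 → 80 ≥ 40
  N7: +90 → 90 < 100
Round 2 — N28 buckles.
  N12: +35 → 110 ≥ 110
Round 3 — N12 buckles.
  N15: +90 → 90 ≥ 60
  N18: +60 → 85 < 90
Round 4 — N15 buckles.
  N10: +80 → 80 ≥ 40
  N24: +30 → 30 < 50
Round 5 — N10 buckles.
  N7: +25 → 115 ≥ 100
Round 6 — N7 buckles.
No further bucklings.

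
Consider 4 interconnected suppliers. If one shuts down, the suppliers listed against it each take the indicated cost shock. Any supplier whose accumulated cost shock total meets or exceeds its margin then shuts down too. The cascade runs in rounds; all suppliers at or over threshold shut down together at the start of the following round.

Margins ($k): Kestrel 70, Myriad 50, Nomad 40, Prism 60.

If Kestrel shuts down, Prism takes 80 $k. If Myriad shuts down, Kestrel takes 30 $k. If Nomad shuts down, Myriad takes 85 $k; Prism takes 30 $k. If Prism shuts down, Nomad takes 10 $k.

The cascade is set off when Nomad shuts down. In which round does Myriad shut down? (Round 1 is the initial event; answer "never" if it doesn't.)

Round 1 — Nomad shuts down (initial).
  Myriad: +85 → 85 ≥ 50
  Prism: +30 → 30 < 60
Round 2 — Myriad shuts down.
  Kestrel: +30 → 30 < 70
No further shutdowns.

2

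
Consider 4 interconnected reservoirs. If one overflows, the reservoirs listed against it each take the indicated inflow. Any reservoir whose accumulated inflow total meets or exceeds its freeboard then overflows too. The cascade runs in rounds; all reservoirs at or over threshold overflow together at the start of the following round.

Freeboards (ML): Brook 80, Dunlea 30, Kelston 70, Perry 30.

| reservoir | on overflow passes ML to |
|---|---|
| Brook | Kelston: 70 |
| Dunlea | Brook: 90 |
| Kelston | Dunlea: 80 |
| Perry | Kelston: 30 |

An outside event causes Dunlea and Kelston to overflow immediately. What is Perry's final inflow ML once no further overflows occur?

0

Round 1 — Dunlea, Kelston overflow (initial).
  Brook: +90 → 90 ≥ 80
Round 2 — Brook overflows.
No further overflows.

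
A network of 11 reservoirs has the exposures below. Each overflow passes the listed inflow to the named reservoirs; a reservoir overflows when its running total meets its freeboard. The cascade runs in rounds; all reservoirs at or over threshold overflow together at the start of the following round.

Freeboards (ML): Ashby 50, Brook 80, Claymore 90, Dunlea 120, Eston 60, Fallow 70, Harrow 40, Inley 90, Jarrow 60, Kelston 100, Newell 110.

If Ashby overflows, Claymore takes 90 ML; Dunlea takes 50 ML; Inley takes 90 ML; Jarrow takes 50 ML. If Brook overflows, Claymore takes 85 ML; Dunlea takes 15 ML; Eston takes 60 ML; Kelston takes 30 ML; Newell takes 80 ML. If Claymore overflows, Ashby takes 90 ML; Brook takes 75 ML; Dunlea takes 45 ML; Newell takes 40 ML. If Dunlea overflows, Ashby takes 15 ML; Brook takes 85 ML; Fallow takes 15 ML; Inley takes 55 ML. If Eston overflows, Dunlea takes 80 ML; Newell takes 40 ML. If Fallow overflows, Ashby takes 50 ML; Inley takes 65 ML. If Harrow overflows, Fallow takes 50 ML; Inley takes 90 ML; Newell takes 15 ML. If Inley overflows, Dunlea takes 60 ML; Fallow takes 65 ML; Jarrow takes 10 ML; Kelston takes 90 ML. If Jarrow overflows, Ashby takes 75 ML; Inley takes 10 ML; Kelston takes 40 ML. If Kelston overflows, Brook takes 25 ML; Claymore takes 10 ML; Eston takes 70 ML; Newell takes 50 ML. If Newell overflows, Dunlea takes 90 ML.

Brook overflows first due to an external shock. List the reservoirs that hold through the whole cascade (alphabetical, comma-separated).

Round 1 — Brook overflows (initial).
  Claymore: +85 → 85 < 90
  Dunlea: +15 → 15 < 120
  Eston: +60 → 60 ≥ 60
  Kelston: +30 → 30 < 100
  Newell: +80 → 80 < 110
Round 2 — Eston overflows.
  Dunlea: +80 → 95 < 120
  Newell: +40 → 120 ≥ 110
Round 3 — Newell overflows.
  Dunlea: +90 → 185 ≥ 120
Round 4 — Dunlea overflows.
  Ashby: +15 → 15 < 50
  Fallow: +15 → 15 < 70
  Inley: +55 → 55 < 90
No further overflows.

Ashby, Claymore, Fallow, Harrow, Inley, Jarrow, Kelston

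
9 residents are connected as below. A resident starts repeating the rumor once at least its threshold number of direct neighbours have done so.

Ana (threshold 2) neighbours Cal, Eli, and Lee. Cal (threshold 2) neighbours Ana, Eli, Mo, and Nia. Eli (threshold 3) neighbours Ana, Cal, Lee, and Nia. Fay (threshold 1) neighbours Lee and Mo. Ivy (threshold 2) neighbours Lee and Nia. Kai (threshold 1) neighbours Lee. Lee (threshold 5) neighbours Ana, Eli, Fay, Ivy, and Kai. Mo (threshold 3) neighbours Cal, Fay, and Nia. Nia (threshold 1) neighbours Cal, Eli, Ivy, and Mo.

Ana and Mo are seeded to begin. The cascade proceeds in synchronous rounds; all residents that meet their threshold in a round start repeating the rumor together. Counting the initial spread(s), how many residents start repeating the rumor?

6

Round 1 — Ana, Mo start repeating the rumor (initial).
Round 2 — checking thresholds:
  Cal: 2 of 4 neighbours ≥ 2, starts repeating the rumor.
  Eli: 1 of 4 neighbours < 3, not yet.
  Fay: 1 of 2 neighbours ≥ 1, starts repeating the rumor.
  Lee: 1 of 5 neighbours < 5, not yet.
  Nia: 1 of 4 neighbours ≥ 1, starts repeating the rumor.
Round 3 — checking thresholds:
  Eli: 3 of 4 neighbours ≥ 3, starts repeating the rumor.
  Ivy: 1 of 2 neighbours < 2, not yet.
  Lee: 2 of 5 neighbours < 5, not yet.
Round 4 — no new spreads; cascade stops.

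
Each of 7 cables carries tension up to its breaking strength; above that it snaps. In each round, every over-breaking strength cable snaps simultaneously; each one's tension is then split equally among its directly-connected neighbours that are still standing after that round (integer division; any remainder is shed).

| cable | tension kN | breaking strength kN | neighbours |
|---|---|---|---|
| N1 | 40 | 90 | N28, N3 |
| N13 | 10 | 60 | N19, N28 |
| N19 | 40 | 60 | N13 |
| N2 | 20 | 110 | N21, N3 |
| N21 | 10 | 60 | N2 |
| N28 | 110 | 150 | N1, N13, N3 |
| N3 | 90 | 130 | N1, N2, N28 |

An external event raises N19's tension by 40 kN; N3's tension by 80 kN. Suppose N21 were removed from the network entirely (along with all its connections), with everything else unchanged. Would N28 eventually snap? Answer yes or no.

yes

With N21 removed:
Round 1 — N19 at 80 > 60; N3 at 170 > 130. N19, N3 snap.
  N19 sheds 80 kN to N13: 80 each.
    N13: 10+80 = 90 > 60
  N3 sheds 170 kN to N1, N2, N28: 56 each (2 lost).
    N1: 40+56 = 96 > 90
    N2: 20+56 = 76 ≤ 110
    N28: 110+56 = 166 > 150
Round 2 — N1, N13, N28 snap.
  N1 sheds 96 kN: no online neighbours, lost.
  N13 sheds 90 kN: no online neighbours, lost.
  N28 sheds 166 kN: no online neighbours, lost.
No further breaks.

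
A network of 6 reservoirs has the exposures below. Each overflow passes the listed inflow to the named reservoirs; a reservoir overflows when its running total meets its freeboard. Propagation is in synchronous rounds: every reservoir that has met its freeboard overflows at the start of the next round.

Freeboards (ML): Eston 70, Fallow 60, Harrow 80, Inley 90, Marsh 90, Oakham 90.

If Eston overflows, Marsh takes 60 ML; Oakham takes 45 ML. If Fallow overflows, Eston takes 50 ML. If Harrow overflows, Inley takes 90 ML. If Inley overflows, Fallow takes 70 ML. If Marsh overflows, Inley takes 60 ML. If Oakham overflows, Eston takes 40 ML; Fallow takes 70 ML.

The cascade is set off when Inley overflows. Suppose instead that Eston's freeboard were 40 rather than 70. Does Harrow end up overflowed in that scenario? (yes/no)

With Eston's freeboard at 40:
Round 1 — Inley overflows (initial).
  Fallow: +70 → 70 ≥ 60
Round 2 — Fallow overflows.
  Eston: +50 → 50 ≥ 40
Round 3 — Eston overflows.
  Marsh: +60 → 60 < 90
  Oakham: +45 → 45 < 90
No further overflows.

no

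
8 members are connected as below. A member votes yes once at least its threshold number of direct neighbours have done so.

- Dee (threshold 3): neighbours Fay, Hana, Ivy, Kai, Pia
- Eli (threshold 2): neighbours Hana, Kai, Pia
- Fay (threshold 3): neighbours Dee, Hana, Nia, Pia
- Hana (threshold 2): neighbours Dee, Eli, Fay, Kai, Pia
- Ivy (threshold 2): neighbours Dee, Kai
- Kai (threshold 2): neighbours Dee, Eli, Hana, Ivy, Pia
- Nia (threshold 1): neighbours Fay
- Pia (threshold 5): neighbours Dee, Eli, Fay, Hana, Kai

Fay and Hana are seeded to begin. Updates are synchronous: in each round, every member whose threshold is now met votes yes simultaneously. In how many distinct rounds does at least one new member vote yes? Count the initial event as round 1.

2

Round 1 — Fay, Hana vote yes (initial).
Round 2 — checking thresholds:
  Dee: 2 of 5 neighbours < 3, holds.
  Eli: 1 of 3 neighbours < 2, holds.
  Kai: 1 of 5 neighbours < 2, holds.
  Nia: 1 of 1 neighbours ≥ 1, votes yes.
  Pia: 2 of 5 neighbours < 5, holds.
Round 3 — no new yes votes; cascade stops.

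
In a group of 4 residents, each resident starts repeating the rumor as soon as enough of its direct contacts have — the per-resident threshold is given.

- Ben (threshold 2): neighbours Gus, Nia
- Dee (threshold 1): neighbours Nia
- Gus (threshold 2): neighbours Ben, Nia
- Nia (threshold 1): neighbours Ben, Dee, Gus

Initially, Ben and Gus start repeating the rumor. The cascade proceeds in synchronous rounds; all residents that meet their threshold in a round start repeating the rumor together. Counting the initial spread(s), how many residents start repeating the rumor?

4

Round 1 — Ben, Gus start repeating the rumor (initial).
Round 2 — checking thresholds:
  Nia: 2 of 3 neighbours ≥ 1, starts repeating the rumor.
Round 3 — checking thresholds:
  Dee: 1 of 1 neighbours ≥ 1, starts repeating the rumor.
Round 4 — no new spreads; cascade stops.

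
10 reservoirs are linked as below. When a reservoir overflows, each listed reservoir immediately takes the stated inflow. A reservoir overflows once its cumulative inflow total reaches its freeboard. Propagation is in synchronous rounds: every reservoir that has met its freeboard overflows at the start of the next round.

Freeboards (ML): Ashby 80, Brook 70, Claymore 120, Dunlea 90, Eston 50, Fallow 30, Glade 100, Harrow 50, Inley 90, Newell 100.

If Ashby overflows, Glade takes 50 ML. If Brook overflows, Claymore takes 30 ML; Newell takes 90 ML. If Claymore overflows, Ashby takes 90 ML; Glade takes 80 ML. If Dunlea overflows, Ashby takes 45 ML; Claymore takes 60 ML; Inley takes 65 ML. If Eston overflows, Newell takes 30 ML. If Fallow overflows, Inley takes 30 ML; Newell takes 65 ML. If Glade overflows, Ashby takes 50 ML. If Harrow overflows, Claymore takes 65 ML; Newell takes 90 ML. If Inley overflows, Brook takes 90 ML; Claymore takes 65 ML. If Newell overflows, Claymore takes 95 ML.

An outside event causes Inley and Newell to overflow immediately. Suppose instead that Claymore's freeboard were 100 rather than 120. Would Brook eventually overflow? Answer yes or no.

With Claymore's freeboard at 100:
Round 1 — Inley, Newell overflow (initial).
  Brook: +90 → 90 ≥ 70
  Claymore: +65+95 → 160 ≥ 100
Round 2 — Brook, Claymore overflow.
  Ashby: +90 → 90 ≥ 80
  Glade: +80 → 80 < 100
Round 3 — Ashby overflows.
  Glade: +50 → 130 ≥ 100
Round 4 — Glade overflows.
No further overflows.

yes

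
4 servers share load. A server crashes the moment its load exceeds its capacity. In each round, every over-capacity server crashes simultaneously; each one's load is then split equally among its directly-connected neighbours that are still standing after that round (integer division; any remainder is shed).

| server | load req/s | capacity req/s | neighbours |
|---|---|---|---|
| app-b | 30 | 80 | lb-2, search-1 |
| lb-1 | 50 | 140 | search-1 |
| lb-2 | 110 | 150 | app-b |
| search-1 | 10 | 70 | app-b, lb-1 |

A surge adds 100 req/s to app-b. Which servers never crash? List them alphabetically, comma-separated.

lb-1

Round 1 — app-b at 130 > 80. app-b crashes.
  app-b sheds 130 req/s to lb-2, search-1: 65 each.
    lb-2: 110+65 = 175 > 150
    search-1: 10+65 = 75 > 70
Round 2 — lb-2, search-1 crash.
  lb-2 sheds 175 req/s: no online neighbours, lost.
  search-1 sheds 75 req/s to lb-1: 75 each.
    lb-1: 50+75 = 125 ≤ 140
No further crashes.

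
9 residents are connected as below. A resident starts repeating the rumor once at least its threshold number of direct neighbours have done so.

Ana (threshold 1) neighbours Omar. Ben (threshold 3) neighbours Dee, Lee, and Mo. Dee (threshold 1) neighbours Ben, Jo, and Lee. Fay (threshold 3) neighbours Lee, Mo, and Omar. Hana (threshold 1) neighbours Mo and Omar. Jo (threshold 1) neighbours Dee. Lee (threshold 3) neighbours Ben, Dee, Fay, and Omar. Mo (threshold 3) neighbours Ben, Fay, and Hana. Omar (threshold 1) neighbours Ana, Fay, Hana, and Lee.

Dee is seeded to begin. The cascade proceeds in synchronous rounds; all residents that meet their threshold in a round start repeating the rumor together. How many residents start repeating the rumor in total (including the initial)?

Round 1 — Dee starts repeating the rumor (initial).
Round 2 — checking thresholds:
  Ben: 1 of 3 neighbours < 3, not yet.
  Jo: 1 of 1 neighbours ≥ 1, starts repeating the rumor.
  Lee: 1 of 4 neighbours < 3, not yet.
Round 3 — no new spreads; cascade stops.

2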